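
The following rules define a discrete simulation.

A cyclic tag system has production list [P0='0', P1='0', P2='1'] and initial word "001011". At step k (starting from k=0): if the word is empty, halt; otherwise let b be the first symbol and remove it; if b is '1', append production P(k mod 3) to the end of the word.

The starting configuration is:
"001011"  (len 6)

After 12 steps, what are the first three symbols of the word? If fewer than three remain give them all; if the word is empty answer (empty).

(empty)

step 0: "001011"  (len 6)
step 1: "01011"  (len 5)
step 2: "1011"  (len 4)
step 3: "0111"  (len 4)
step 4: "111"  (len 3)
step 5: "110"  (len 3)
step 6: "101"  (len 3)
step 7: "010"  (len 3)
step 8: "10"  (len 2)
step 9: "01"  (len 2)
step 10: "1"  (len 1)
step 11: "0"  (len 1)
step 12: (halted — word empty)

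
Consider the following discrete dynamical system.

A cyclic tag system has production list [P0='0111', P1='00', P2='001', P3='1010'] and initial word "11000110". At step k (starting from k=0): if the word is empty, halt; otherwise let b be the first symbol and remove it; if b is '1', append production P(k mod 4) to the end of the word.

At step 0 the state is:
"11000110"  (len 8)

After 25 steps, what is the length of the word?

k=0  "11000110"  (len 8)
k=1  "10001100111"  (len 11)
k=2  "000110011100"  (len 12)
k=3  "00110011100"  (len 11)
k=4  "0110011100"  (len 10)
k=5  "110011100"  (len 9)
k=6  "1001110000"  (len 10)
k=7  "001110000001"  (len 12)
k=8  "01110000001"  (len 11)
k=9  "1110000001"  (len 10)
k=10  "11000000100"  (len 11)
k=11  "1000000100001"  (len 13)
k=12  "0000001000011010"  (len 16)
k=13  "000001000011010"  (len 15)
k=14  "00001000011010"  (len 14)
k=15  "0001000011010"  (len 13)
k=16  "001000011010"  (len 12)
k=17  "01000011010"  (len 11)
k=18  "1000011010"  (len 10)
k=19  "000011010001"  (len 12)
k=20  "00011010001"  (len 11)
k=21  "0011010001"  (len 10)
k=22  "011010001"  (len 9)
k=23  "11010001"  (len 8)
k=24  "10100011010"  (len 11)
k=25  "01000110100111"  (len 14)

14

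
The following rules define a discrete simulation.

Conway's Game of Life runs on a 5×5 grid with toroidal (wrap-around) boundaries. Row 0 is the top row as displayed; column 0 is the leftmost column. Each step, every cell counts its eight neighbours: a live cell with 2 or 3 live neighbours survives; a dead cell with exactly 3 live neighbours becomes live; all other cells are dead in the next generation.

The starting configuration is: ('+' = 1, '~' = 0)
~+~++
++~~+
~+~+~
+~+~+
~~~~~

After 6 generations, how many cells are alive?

k=0  ~+~++
++~~+
~+~+~
+~+~+
~~~~~
k=1  ~++++
~+~~~
~~~+~
+++++
~++~~
k=2  ~~~+~
++~~+
~~~+~
+~~~+
~~~~~
k=3  +~~~+
+~+++
~+~+~
~~~~+
~~~~+
k=4  ~+~~~
~~+~~
~+~~~
+~~++
~~~++
k=5  ~~++~
~++~~
+++++
+~++~
~~++~
k=6  ~~~~~
~~~~~
~~~~~
+~~~~
~~~~~

1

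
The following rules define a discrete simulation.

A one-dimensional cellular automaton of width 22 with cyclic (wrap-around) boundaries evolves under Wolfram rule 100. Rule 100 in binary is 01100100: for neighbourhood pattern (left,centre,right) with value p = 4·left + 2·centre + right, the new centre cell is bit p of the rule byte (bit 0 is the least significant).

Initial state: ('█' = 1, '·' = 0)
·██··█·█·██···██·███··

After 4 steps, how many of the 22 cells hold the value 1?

step 0: ·██··█·█·██···██·███··
step 1: ··█··████·█····██··█··
step 2: ··█·····███·····█··█··
step 3: ··█·······█·····█··█··
step 4: ··█·······█·····█··█··

4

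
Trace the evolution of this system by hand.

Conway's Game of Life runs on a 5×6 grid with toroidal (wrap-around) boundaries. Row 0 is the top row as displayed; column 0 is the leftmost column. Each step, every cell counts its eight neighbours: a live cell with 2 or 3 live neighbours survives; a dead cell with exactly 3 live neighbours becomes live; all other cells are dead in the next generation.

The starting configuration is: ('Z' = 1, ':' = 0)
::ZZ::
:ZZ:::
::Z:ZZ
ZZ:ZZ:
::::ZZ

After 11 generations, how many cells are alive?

0) ::ZZ::
:ZZ:::
::Z:ZZ
ZZ:ZZ:
::::ZZ
1) :ZZZZ:
:Z::Z:
::::ZZ
ZZZ:::
ZZ:::Z
2) :::ZZ:
ZZ::::
::ZZZZ
::Z:Z:
::::ZZ
3) Z::ZZ:
ZZ::::
Z:Z:ZZ
::Z:::
:::::Z
4) ZZ::Z:
::Z:::
Z:ZZ:Z
ZZ:ZZ:
:::ZZZ
5) ZZZ:Z:
::Z:Z:
Z::::Z
:Z::::
::::::
6) :ZZ::Z
::Z:Z:
ZZ:::Z
Z:::::
Z:Z:::
7) Z:Z::Z
::ZZZ:
ZZ:::Z
::::::
Z:Z::Z
8) Z:Z:::
::ZZZ:
ZZZZZZ
::::::
Z::::Z
9) Z:Z:Z:
::::::
ZZ:::Z
::ZZ::
ZZ:::Z
10) Z:::::
::::::
ZZZ:::
::Z:Z:
Z:::ZZ
11) Z:::::
Z:::::
:ZZZ::
::Z:Z:
ZZ:ZZ:

11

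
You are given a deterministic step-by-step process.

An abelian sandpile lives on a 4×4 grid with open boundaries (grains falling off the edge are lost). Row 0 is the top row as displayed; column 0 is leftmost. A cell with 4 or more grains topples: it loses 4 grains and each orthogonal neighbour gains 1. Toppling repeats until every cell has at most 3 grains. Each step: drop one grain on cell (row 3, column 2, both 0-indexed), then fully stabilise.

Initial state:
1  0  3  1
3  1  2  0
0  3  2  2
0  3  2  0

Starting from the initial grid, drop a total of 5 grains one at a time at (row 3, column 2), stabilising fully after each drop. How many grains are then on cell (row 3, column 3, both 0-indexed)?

2

step 0: 1  0  3  1
3  1  2  0
0  3  2  2
0  3  2  0
step 1: 1  0  3  1
3  1  2  0
0  3  2  2
0  3  3  0
step 2: 1  0  3  1
3  2  3  0
1  1  0  3
1  1  2  1
step 3: 1  0  3  1
3  2  3  0
1  1  0  3
1  1  3  1
step 4: 1  0  3  1
3  2  3  0
1  1  1  3
1  2  0  2
step 5: 1  0  3  1
3  2  3  0
1  1  1  3
1  2  1  2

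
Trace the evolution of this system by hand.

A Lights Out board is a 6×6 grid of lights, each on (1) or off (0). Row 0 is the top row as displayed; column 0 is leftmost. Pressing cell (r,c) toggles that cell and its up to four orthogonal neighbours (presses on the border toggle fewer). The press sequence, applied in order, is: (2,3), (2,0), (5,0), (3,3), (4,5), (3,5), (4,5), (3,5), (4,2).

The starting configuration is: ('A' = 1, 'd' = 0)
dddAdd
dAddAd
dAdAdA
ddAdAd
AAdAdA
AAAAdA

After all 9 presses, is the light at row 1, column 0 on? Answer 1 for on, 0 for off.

1

[0] dddAdd
dAddAd
dAdAdA
ddAdAd
AAdAdA
AAAAdA
[1] dddAdd
dAdAAd
dAAdAA
ddAAAd
AAdAdA
AAAAdA
[2] dddAdd
AAdAAd
AdAdAA
AdAAAd
AAdAdA
AAAAdA
[3] dddAdd
AAdAAd
AdAdAA
AdAAAd
dAdAdA
ddAAdA
[4] dddAdd
AAdAAd
AdAAAA
Addddd
dAdddA
ddAAdA
[5] dddAdd
AAdAAd
AdAAAA
AddddA
dAddAd
ddAAdd
[6] dddAdd
AAdAAd
AdAAAd
AdddAd
dAddAA
ddAAdd
[7] dddAdd
AAdAAd
AdAAAd
AdddAA
dAdddd
ddAAdA
[8] dddAdd
AAdAAd
AdAAAA
Addddd
dAdddA
ddAAdA
[9] dddAdd
AAdAAd
AdAAAA
AdAddd
ddAAdA
dddAdA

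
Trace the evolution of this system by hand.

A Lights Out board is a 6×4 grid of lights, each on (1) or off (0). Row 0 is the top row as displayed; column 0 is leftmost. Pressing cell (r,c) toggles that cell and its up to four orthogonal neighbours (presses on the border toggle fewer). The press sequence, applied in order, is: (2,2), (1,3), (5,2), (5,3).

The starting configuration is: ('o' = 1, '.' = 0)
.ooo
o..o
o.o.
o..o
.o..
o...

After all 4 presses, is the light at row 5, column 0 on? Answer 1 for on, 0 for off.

1

[0] .ooo
o..o
o.o.
o..o
.o..
o...
[1] .ooo
o.oo
oo.o
o.oo
.o..
o...
[2] .oo.
o...
oo..
o.oo
.o..
o...
[3] .oo.
o...
oo..
o.oo
.oo.
oooo
[4] .oo.
o...
oo..
o.oo
.ooo
oo..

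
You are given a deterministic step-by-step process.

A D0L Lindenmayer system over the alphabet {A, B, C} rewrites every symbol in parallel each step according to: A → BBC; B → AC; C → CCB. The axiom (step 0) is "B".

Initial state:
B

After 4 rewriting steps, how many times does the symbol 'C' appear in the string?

[0] B
[1] AC
[2] BBCCCB
[3] ACACCCBCCBCCBAC
[4] BBCCCBBBCCCBCCBCCBACCCBCCBACCCBCCBACBBCCCB

24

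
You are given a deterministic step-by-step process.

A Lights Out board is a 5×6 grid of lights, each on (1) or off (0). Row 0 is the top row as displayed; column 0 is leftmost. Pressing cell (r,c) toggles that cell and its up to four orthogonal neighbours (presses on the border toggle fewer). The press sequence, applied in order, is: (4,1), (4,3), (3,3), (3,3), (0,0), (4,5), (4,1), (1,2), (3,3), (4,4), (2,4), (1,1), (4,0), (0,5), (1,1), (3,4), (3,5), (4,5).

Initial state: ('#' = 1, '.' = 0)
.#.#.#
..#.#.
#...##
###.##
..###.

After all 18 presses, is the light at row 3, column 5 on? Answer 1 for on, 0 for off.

1

gen 0: .#.#.#
..#.#.
#...##
###.##
..###.
gen 1: .#.#.#
..#.#.
#...##
#.#.##
##.##.
gen 2: .#.#.#
..#.#.
#...##
#.####
###...
gen 3: .#.#.#
..#.#.
#..###
#....#
####..
gen 4: .#.#.#
..#.#.
#...##
#.####
###...
gen 5: #..#.#
#.#.#.
#...##
#.####
###...
gen 6: #..#.#
#.#.#.
#...##
#.###.
###.##
gen 7: #..#.#
#.#.#.
#...##
#####.
....##
gen 8: #.##.#
##.##.
#.#.##
#####.
....##
gen 9: #.##.#
##.##.
#.####
##....
...###
gen 10: #.##.#
##.##.
#.####
##..#.
......
gen 11: #.##.#
##.#..
#.#...
##....
......
gen 12: ####.#
..##..
###...
##....
......
gen 13: ####.#
..##..
###...
.#....
##....
gen 14: #####.
..##.#
###...
.#....
##....
gen 15: #.###.
##.#.#
#.#...
.#....
##....
gen 16: #.###.
##.#.#
#.#.#.
.#.###
##..#.
gen 17: #.###.
##.#.#
#.#.##
.#.#..
##..##
gen 18: #.###.
##.#.#
#.#.##
.#.#.#
##....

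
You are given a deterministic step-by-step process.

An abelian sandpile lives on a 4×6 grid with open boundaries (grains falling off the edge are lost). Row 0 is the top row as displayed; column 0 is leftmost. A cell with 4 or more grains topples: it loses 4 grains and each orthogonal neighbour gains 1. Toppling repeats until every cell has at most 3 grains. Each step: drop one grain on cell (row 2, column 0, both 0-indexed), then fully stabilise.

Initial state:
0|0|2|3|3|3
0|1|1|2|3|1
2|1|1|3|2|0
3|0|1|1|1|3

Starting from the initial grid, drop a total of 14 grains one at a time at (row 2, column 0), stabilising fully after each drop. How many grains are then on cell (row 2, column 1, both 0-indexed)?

1

gen 0: 0|0|2|3|3|3
0|1|1|2|3|1
2|1|1|3|2|0
3|0|1|1|1|3
gen 1: 0|0|2|3|3|3
0|1|1|2|3|1
3|1|1|3|2|0
3|0|1|1|1|3
gen 2: 0|0|2|3|3|3
1|1|1|2|3|1
1|2|1|3|2|0
0|1|1|1|1|3
gen 3: 0|0|2|3|3|3
1|1|1|2|3|1
2|2|1|3|2|0
0|1|1|1|1|3
gen 4: 0|0|2|3|3|3
1|1|1|2|3|1
3|2|1|3|2|0
0|1|1|1|1|3
gen 5: 0|0|2|3|3|3
2|1|1|2|3|1
0|3|1|3|2|0
1|1|1|1|1|3
gen 6: 0|0|2|3|3|3
2|1|1|2|3|1
1|3|1|3|2|0
1|1|1|1|1|3
gen 7: 0|0|2|3|3|3
2|1|1|2|3|1
2|3|1|3|2|0
1|1|1|1|1|3
gen 8: 0|0|2|3|3|3
2|1|1|2|3|1
3|3|1|3|2|0
1|1|1|1|1|3
gen 9: 0|0|2|3|3|3
3|2|1|2|3|1
1|0|2|3|2|0
2|2|1|1|1|3
gen 10: 0|0|2|3|3|3
3|2|1|2|3|1
2|0|2|3|2|0
2|2|1|1|1|3
gen 11: 0|0|2|3|3|3
3|2|1|2|3|1
3|0|2|3|2|0
2|2|1|1|1|3
gen 12: 1|0|2|3|3|3
0|3|1|2|3|1
1|1|2|3|2|0
3|2|1|1|1|3
gen 13: 1|0|2|3|3|3
0|3|1|2|3|1
2|1|2|3|2|0
3|2|1|1|1|3
gen 14: 1|0|2|3|3|3
0|3|1|2|3|1
3|1|2|3|2|0
3|2|1|1|1|3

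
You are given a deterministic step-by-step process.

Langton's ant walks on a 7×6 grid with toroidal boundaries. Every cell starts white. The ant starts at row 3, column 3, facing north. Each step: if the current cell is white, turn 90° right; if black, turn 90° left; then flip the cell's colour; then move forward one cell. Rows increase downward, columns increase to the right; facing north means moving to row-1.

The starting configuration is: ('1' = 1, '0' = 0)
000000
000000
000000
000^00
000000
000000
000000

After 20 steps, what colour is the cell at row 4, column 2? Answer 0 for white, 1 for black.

1

gen 0: 000000
000000
000000
000^00
000000
000000
000000
gen 1: 000000
000000
000000
0001>0
000000
000000
000000
gen 2: 000000
000000
000000
000110
0000v0
000000
000000
gen 3: 000000
000000
000000
000110
000<10
000000
000000
gen 4: 000000
000000
000000
000^10
000110
000000
000000
gen 5: 000000
000000
000000
00<010
000110
000000
000000
gen 6: 000000
000000
00^000
001010
000110
000000
000000
gen 7: 000000
000000
001>00
001010
000110
000000
000000
gen 8: 000000
000000
001100
001v10
000110
000000
000000
gen 9: 000000
000000
001100
00<110
000110
000000
000000
gen 10: 000000
000000
001100
000110
00v110
000000
000000
gen 11: 000000
000000
001100
000110
0<1110
000000
000000
gen 12: 000000
000000
001100
0^0110
011110
000000
000000
gen 13: 000000
000000
001100
01>110
011110
000000
000000
gen 14: 000000
000000
001100
011110
01v110
000000
000000
gen 15: 000000
000000
001100
011110
010>10
000000
000000
gen 16: 000000
000000
001100
011^10
010010
000000
000000
gen 17: 000000
000000
001100
01<010
010010
000000
000000
gen 18: 000000
000000
001100
010010
01v010
000000
000000
gen 19: 000000
000000
001100
010010
0<1010
000000
000000
gen 20: 000000
000000
001100
010010
001010
0v0000
000000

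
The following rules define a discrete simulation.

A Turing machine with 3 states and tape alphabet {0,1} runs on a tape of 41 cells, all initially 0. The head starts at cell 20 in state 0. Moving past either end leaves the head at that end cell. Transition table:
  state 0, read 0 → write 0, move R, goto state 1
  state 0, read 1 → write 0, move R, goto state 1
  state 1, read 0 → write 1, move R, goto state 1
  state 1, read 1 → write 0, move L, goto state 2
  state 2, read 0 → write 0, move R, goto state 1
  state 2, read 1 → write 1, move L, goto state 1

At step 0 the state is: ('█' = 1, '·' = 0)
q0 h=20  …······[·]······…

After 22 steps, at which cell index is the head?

gen 0: q0 h=20  …······[·]······…
gen 1: q1 h=21  …······[·]······…
gen 2: q1 h=22  …·····█[·]······…
gen 3: q1 h=23  …····██[·]······…
gen 4: q1 h=24  …···███[·]······…
gen 5: q1 h=25  …··████[·]······…
gen 6: q1 h=26  …·█████[·]······…
gen 7: q1 h=27  …██████[·]······…
gen 8: q1 h=28  …██████[·]······…
gen 9: q1 h=29  …██████[·]······…
gen 10: q1 h=30  …██████[·]······…
gen 11: q1 h=31  …██████[·]······…
gen 12: q1 h=32  …██████[·]······…
gen 13: q1 h=33  …██████[·]······…
gen 14: q1 h=34  …██████[·]······|
gen 15: q1 h=35  …██████[·]·····|
gen 16: q1 h=36  …██████[·]····|
gen 17: q1 h=37  …██████[·]···|
gen 18: q1 h=38  …██████[·]··|
gen 19: q1 h=39  …██████[·]·|
gen 20: q1 h=40  …██████[·]|
gen 21: q1 h=40  …██████[█]|
gen 22: q2 h=39  …██████[█]·|

39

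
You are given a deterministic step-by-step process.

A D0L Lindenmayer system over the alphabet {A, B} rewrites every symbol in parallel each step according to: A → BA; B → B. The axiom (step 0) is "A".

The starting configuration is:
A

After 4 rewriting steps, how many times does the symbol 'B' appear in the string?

4

[0] A
[1] BA
[2] BBA
[3] BBBA
[4] BBBBA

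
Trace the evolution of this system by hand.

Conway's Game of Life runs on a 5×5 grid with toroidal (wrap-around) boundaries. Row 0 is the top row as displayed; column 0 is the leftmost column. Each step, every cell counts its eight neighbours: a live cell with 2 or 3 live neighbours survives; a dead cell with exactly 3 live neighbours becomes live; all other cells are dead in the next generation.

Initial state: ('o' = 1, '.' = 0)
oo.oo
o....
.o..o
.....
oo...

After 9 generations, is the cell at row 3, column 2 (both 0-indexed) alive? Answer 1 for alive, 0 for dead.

0

gen 0: oo.oo
o....
.o..o
.....
oo...
gen 1: ..o..
..oo.
o....
.o...
.oo..
gen 2: .....
.ooo.
.oo..
ooo..
.oo..
gen 3: ...o.
.o.o.
.....
o..o.
o.o..
gen 4: .o.oo
..o..
..o.o
.o..o
.ooo.
gen 5: oo..o
ooo.o
ooo..
.o..o
.o...
gen 6: ...oo
.....
.....
.....
.oo.o
gen 7: o.ooo
.....
.....
.....
o.o.o
gen 8: o.o..
...oo
.....
.....
o.o..
gen 9: o.o..
...oo
.....
.....
.....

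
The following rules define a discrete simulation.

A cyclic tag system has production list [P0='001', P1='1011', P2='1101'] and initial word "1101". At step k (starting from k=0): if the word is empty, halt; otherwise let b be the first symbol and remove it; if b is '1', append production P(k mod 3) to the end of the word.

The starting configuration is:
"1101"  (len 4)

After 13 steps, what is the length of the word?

15

0) "1101"  (len 4)
1) "101001"  (len 6)
2) "010011011"  (len 9)
3) "10011011"  (len 8)
4) "0011011001"  (len 10)
5) "011011001"  (len 9)
6) "11011001"  (len 8)
7) "1011001001"  (len 10)
8) "0110010011011"  (len 13)
9) "110010011011"  (len 12)
10) "10010011011001"  (len 14)
11) "00100110110011011"  (len 17)
12) "0100110110011011"  (len 16)
13) "100110110011011"  (len 15)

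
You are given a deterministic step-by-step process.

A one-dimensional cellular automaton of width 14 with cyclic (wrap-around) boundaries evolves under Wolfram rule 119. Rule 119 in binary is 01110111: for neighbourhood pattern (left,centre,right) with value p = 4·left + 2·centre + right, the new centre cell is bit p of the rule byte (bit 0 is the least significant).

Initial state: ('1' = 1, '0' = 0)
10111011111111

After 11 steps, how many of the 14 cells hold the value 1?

4

0) 10111011111111
1) 11001100000000
2) 01110111111111
3) 10011000000001
4) 11101111111110
5) 00110000000011
6) 11011111111101
7) 01100000000110
8) 10111111111011
9) 11000000001100
10) 01111111110111
11) 10000000011001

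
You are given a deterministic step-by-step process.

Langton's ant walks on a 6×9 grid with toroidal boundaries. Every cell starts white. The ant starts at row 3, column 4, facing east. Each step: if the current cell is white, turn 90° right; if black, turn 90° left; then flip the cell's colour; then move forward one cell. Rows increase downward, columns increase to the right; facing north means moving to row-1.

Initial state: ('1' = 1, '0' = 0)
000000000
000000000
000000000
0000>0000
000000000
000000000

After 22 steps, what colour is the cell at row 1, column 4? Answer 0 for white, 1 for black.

gen 0: 000000000
000000000
000000000
0000>0000
000000000
000000000
gen 1: 000000000
000000000
000000000
000010000
0000v0000
000000000
gen 2: 000000000
000000000
000000000
000010000
000<10000
000000000
gen 3: 000000000
000000000
000000000
000^10000
000110000
000000000
gen 4: 000000000
000000000
000000000
0001>0000
000110000
000000000
gen 5: 000000000
000000000
0000^0000
000100000
000110000
000000000
gen 6: 000000000
000000000
00001>000
000100000
000110000
000000000
gen 7: 000000000
000000000
000011000
00010v000
000110000
000000000
gen 8: 000000000
000000000
000011000
0001<1000
000110000
000000000
gen 9: 000000000
000000000
0000^1000
000111000
000110000
000000000
gen 10: 000000000
000000000
000<01000
000111000
000110000
000000000
gen 11: 000000000
000^00000
000101000
000111000
000110000
000000000
gen 12: 000000000
0001>0000
000101000
000111000
000110000
000000000
gen 13: 000000000
000110000
0001v1000
000111000
000110000
000000000
gen 14: 000000000
000110000
000<11000
000111000
000110000
000000000
gen 15: 000000000
000110000
000011000
000v11000
000110000
000000000
gen 16: 000000000
000110000
000011000
0000>1000
000110000
000000000
gen 17: 000000000
000110000
0000^1000
000001000
000110000
000000000
gen 18: 000000000
000110000
000<01000
000001000
000110000
000000000
gen 19: 000000000
000^10000
000101000
000001000
000110000
000000000
gen 20: 000000000
00<010000
000101000
000001000
000110000
000000000
gen 21: 00^000000
001010000
000101000
000001000
000110000
000000000
gen 22: 001>00000
001010000
000101000
000001000
000110000
000000000

1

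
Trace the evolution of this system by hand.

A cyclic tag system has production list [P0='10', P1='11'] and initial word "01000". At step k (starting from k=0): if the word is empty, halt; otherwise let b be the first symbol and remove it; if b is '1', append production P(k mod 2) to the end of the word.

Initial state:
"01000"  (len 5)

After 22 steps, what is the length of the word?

step 0: "01000"  (len 5)
step 1: "1000"  (len 4)
step 2: "00011"  (len 5)
step 3: "0011"  (len 4)
step 4: "011"  (len 3)
step 5: "11"  (len 2)
step 6: "111"  (len 3)
step 7: "1110"  (len 4)
step 8: "11011"  (len 5)
step 9: "101110"  (len 6)
step 10: "0111011"  (len 7)
step 11: "111011"  (len 6)
step 12: "1101111"  (len 7)
step 13: "10111110"  (len 8)
step 14: "011111011"  (len 9)
step 15: "11111011"  (len 8)
step 16: "111101111"  (len 9)
step 17: "1110111110"  (len 10)
step 18: "11011111011"  (len 11)
step 19: "101111101110"  (len 12)
step 20: "0111110111011"  (len 13)
step 21: "111110111011"  (len 12)
step 22: "1111011101111"  (len 13)

13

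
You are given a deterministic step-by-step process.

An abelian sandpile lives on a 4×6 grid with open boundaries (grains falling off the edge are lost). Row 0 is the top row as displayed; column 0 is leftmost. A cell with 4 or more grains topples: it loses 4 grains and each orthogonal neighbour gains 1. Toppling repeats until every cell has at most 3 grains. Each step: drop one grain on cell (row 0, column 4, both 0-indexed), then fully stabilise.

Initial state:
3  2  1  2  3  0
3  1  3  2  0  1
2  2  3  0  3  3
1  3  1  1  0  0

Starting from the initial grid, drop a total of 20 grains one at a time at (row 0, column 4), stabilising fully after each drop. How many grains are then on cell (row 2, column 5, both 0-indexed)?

1

k=0  3  2  1  2  3  0
3  1  3  2  0  1
2  2  3  0  3  3
1  3  1  1  0  0
k=1  3  2  1  3  0  1
3  1  3  2  1  1
2  2  3  0  3  3
1  3  1  1  0  0
k=2  3  2  1  3  1  1
3  1  3  2  1  1
2  2  3  0  3  3
1  3  1  1  0  0
k=3  3  2  1  3  2  1
3  1  3  2  1  1
2  2  3  0  3  3
1  3  1  1  0  0
k=4  3  2  1  3  3  1
3  1  3  2  1  1
2  2  3  0  3  3
1  3  1  1  0  0
k=5  3  2  2  0  1  2
3  1  3  3  2  1
2  2  3  0  3  3
1  3  1  1  0  0
k=6  3  2  2  0  2  2
3  1  3  3  2  1
2  2  3  0  3  3
1  3  1  1  0  0
k=7  3  2  2  0  3  2
3  1  3  3  2  1
2  2  3  0  3  3
1  3  1  1  0  0
k=8  3  2  2  1  0  3
3  1  3  3  3  1
2  2  3  0  3  3
1  3  1  1  0  0
k=9  3  2  2  1  1  3
3  1  3  3  3  1
2  2  3  0  3  3
1  3  1  1  0  0
k=10  3  2  2  1  2  3
3  1  3  3  3  1
2  2  3  0  3  3
1  3  1  1  0  0
k=11  3  2  2  1  3  3
3  1  3  3  3  1
2  2  3  0  3  3
1  3  1  1  0  0
k=12  3  2  3  3  2  1
3  2  1  1  3  0
2  3  0  3  1  1
1  3  2  1  1  1
k=13  3  2  3  3  3  1
3  2  1  1  3  0
2  3  0  3  1  1
1  3  2  1  1  1
k=14  3  3  0  1  2  2
3  2  2  3  0  1
2  3  0  3  2  1
1  3  2  1  1  1
k=15  3  3  0  1  3  2
3  2  2  3  0  1
2  3  0  3  2  1
1  3  2  1  1  1
k=16  3  3  0  2  0  3
3  2  2  3  1  1
2  3  0  3  2  1
1  3  2  1  1  1
k=17  3  3  0  2  1  3
3  2  2  3  1  1
2  3  0  3  2  1
1  3  2  1  1  1
k=18  3  3  0  2  2  3
3  2  2  3  1  1
2  3  0  3  2  1
1  3  2  1  1  1
k=19  3  3  0  2  3  3
3  2  2  3  1  1
2  3  0  3  2  1
1  3  2  1  1  1
k=20  3  3  0  3  1  0
3  2  2  3  2  2
2  3  0  3  2  1
1  3  2  1  1  1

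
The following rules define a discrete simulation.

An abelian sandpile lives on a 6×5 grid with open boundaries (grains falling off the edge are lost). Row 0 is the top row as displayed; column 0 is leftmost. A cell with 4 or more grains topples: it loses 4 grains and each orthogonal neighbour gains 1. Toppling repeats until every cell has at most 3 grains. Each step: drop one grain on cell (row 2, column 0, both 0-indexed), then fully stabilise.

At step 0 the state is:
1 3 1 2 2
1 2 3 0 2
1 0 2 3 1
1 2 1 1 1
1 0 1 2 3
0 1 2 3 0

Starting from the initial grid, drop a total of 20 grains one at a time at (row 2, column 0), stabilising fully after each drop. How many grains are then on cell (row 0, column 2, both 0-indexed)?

step 0: 1 3 1 2 2
1 2 3 0 2
1 0 2 3 1
1 2 1 1 1
1 0 1 2 3
0 1 2 3 0
step 1: 1 3 1 2 2
1 2 3 0 2
2 0 2 3 1
1 2 1 1 1
1 0 1 2 3
0 1 2 3 0
step 2: 1 3 1 2 2
1 2 3 0 2
3 0 2 3 1
1 2 1 1 1
1 0 1 2 3
0 1 2 3 0
step 3: 1 3 1 2 2
2 2 3 0 2
0 1 2 3 1
2 2 1 1 1
1 0 1 2 3
0 1 2 3 0
step 4: 1 3 1 2 2
2 2 3 0 2
1 1 2 3 1
2 2 1 1 1
1 0 1 2 3
0 1 2 3 0
step 5: 1 3 1 2 2
2 2 3 0 2
2 1 2 3 1
2 2 1 1 1
1 0 1 2 3
0 1 2 3 0
step 6: 1 3 1 2 2
2 2 3 0 2
3 1 2 3 1
2 2 1 1 1
1 0 1 2 3
0 1 2 3 0
step 7: 1 3 1 2 2
3 2 3 0 2
0 2 2 3 1
3 2 1 1 1
1 0 1 2 3
0 1 2 3 0
step 8: 1 3 1 2 2
3 2 3 0 2
1 2 2 3 1
3 2 1 1 1
1 0 1 2 3
0 1 2 3 0
step 9: 1 3 1 2 2
3 2 3 0 2
2 2 2 3 1
3 2 1 1 1
1 0 1 2 3
0 1 2 3 0
step 10: 1 3 1 2 2
3 2 3 0 2
3 2 2 3 1
3 2 1 1 1
1 0 1 2 3
0 1 2 3 0
step 11: 2 3 1 2 2
0 3 3 0 2
2 3 2 3 1
0 3 1 1 1
2 0 1 2 3
0 1 2 3 0
step 12: 2 3 1 2 2
0 3 3 0 2
3 3 2 3 1
0 3 1 1 1
2 0 1 2 3
0 1 2 3 0
step 13: 3 0 3 2 2
2 2 1 2 2
1 3 1 0 2
2 0 3 2 1
2 1 1 2 3
0 1 2 3 0
step 14: 3 0 3 2 2
2 2 1 2 2
2 3 1 0 2
2 0 3 2 1
2 1 1 2 3
0 1 2 3 0
step 15: 3 0 3 2 2
2 2 1 2 2
3 3 1 0 2
2 0 3 2 1
2 1 1 2 3
0 1 2 3 0
step 16: 3 0 3 2 2
3 3 1 2 2
1 0 2 0 2
3 1 3 2 1
2 1 1 2 3
0 1 2 3 0
step 17: 3 0 3 2 2
3 3 1 2 2
2 0 2 0 2
3 1 3 2 1
2 1 1 2 3
0 1 2 3 0
step 18: 3 0 3 2 2
3 3 1 2 2
3 0 2 0 2
3 1 3 2 1
2 1 1 2 3
0 1 2 3 0
step 19: 0 2 3 2 2
2 0 2 2 2
2 2 2 0 2
0 2 3 2 1
3 1 1 2 3
0 1 2 3 0
step 20: 0 2 3 2 2
2 0 2 2 2
3 2 2 0 2
0 2 3 2 1
3 1 1 2 3
0 1 2 3 0

3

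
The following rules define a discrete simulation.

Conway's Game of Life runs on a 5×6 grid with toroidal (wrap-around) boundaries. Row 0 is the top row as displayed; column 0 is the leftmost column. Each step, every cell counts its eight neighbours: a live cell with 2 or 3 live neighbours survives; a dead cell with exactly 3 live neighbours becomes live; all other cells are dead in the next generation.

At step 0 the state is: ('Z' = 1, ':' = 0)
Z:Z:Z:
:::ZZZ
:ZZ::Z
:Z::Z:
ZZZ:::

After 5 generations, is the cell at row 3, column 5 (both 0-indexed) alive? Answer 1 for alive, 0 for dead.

1

k=0  Z:Z:Z:
:::ZZZ
:ZZ::Z
:Z::Z:
ZZZ:::
k=1  Z:Z:Z:
::::::
:ZZ::Z
:::Z:Z
Z:Z:::
k=2  :::Z:Z
Z:ZZ:Z
Z:Z:Z:
:::ZZZ
Z:Z:Z:
k=3  ::::::
Z:Z:::
Z:Z:::
Z:Z:::
Z:Z:::
k=4  ::::::
::::::
Z:ZZ:Z
Z:ZZ:Z
::::::
k=5  ::::::
::::::
Z:ZZ:Z
Z:ZZ:Z
::::::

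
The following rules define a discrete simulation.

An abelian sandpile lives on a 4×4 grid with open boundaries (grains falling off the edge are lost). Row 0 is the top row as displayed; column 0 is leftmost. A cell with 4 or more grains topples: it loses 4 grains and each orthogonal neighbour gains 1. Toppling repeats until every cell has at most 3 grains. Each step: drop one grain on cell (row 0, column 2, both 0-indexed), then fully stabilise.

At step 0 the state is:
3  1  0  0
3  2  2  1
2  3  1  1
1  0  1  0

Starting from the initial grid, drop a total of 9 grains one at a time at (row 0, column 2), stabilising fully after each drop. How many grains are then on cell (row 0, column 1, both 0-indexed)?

0) 3  1  0  0
3  2  2  1
2  3  1  1
1  0  1  0
1) 3  1  1  0
3  2  2  1
2  3  1  1
1  0  1  0
2) 3  1  2  0
3  2  2  1
2  3  1  1
1  0  1  0
3) 3  1  3  0
3  2  2  1
2  3  1  1
1  0  1  0
4) 3  2  0  1
3  2  3  1
2  3  1  1
1  0  1  0
5) 3  2  1  1
3  2  3  1
2  3  1  1
1  0  1  0
6) 3  2  2  1
3  2  3  1
2  3  1  1
1  0  1  0
7) 3  2  3  1
3  2  3  1
2  3  1  1
1  0  1  0
8) 3  3  1  2
3  3  0  2
2  3  2  1
1  0  1  0
9) 3  3  2  2
3  3  0  2
2  3  2  1
1  0  1  0

3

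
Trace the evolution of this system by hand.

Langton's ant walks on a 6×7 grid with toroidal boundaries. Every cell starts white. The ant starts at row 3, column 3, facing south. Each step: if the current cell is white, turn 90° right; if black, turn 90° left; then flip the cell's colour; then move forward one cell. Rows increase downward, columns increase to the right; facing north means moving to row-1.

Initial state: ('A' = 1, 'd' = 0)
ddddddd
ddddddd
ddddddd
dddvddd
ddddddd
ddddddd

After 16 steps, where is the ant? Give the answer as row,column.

3,3

gen 0: ddddddd
ddddddd
ddddddd
dddvddd
ddddddd
ddddddd
gen 1: ddddddd
ddddddd
ddddddd
dd<Addd
ddddddd
ddddddd
gen 2: ddddddd
ddddddd
dd^dddd
ddAAddd
ddddddd
ddddddd
gen 3: ddddddd
ddddddd
ddA>ddd
ddAAddd
ddddddd
ddddddd
gen 4: ddddddd
ddddddd
ddAAddd
ddAvddd
ddddddd
ddddddd
gen 5: ddddddd
ddddddd
ddAAddd
ddAd>dd
ddddddd
ddddddd
gen 6: ddddddd
ddddddd
ddAAddd
ddAdAdd
ddddvdd
ddddddd
gen 7: ddddddd
ddddddd
ddAAddd
ddAdAdd
ddd<Add
ddddddd
gen 8: ddddddd
ddddddd
ddAAddd
ddA^Add
dddAAdd
ddddddd
gen 9: ddddddd
ddddddd
ddAAddd
ddAA>dd
dddAAdd
ddddddd
gen 10: ddddddd
ddddddd
ddAA^dd
ddAAddd
dddAAdd
ddddddd
gen 11: ddddddd
ddddddd
ddAAA>d
ddAAddd
dddAAdd
ddddddd
gen 12: ddddddd
ddddddd
ddAAAAd
ddAAdvd
dddAAdd
ddddddd
gen 13: ddddddd
ddddddd
ddAAAAd
ddAA<Ad
dddAAdd
ddddddd
gen 14: ddddddd
ddddddd
ddAA^Ad
ddAAAAd
dddAAdd
ddddddd
gen 15: ddddddd
ddddddd
ddA<dAd
ddAAAAd
dddAAdd
ddddddd
gen 16: ddddddd
ddddddd
ddAddAd
ddAvAAd
dddAAdd
ddddddd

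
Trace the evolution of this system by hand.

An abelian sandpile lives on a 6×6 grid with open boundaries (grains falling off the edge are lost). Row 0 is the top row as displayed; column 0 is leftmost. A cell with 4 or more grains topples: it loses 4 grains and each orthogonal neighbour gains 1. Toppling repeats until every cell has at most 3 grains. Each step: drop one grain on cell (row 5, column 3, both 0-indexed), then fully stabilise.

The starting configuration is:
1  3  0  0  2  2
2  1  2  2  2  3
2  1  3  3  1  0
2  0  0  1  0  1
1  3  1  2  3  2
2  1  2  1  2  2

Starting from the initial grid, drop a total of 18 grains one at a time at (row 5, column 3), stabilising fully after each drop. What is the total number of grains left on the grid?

step 0: 1  3  0  0  2  2
2  1  2  2  2  3
2  1  3  3  1  0
2  0  0  1  0  1
1  3  1  2  3  2
2  1  2  1  2  2
step 1: 1  3  0  0  2  2
2  1  2  2  2  3
2  1  3  3  1  0
2  0  0  1  0  1
1  3  1  2  3  2
2  1  2  2  2  2
step 2: 1  3  0  0  2  2
2  1  2  2  2  3
2  1  3  3  1  0
2  0  0  1  0  1
1  3  1  2  3  2
2  1  2  3  2  2
step 3: 1  3  0  0  2  2
2  1  2  2  2  3
2  1  3  3  1  0
2  0  0  1  0  1
1  3  1  3  3  2
2  1  3  0  3  2
step 4: 1  3  0  0  2  2
2  1  2  2  2  3
2  1  3  3  1  0
2  0  0  1  0  1
1  3  1  3  3  2
2  1  3  1  3  2
step 5: 1  3  0  0  2  2
2  1  2  2  2  3
2  1  3  3  1  0
2  0  0  1  0  1
1  3  1  3  3  2
2  1  3  2  3  2
step 6: 1  3  0  0  2  2
2  1  2  2  2  3
2  1  3  3  1  0
2  0  0  1  0  1
1  3  1  3  3  2
2  1  3  3  3  2
step 7: 1  3  0  0  2  2
2  1  2  2  2  3
2  1  3  3  1  0
2  0  0  2  1  1
1  3  3  1  1  3
2  2  0  3  1  3
step 8: 1  3  0  0  2  2
2  1  2  2  2  3
2  1  3  3  1  0
2  0  0  2  1  1
1  3  3  2  1  3
2  2  1  0  2  3
step 9: 1  3  0  0  2  2
2  1  2  2  2  3
2  1  3  3  1  0
2  0  0  2  1  1
1  3  3  2  1  3
2  2  1  1  2  3
step 10: 1  3  0  0  2  2
2  1  2  2  2  3
2  1  3  3  1  0
2  0  0  2  1  1
1  3  3  2  1  3
2  2  1  2  2  3
step 11: 1  3  0  0  2  2
2  1  2  2  2  3
2  1  3  3  1  0
2  0  0  2  1  1
1  3  3  2  1  3
2  2  1  3  2  3
step 12: 1  3  0  0  2  2
2  1  2  2  2  3
2  1  3  3  1  0
2  0  0  2  1  1
1  3  3  3  1  3
2  2  2  0  3  3
step 13: 1  3  0  0  2  2
2  1  2  2  2  3
2  1  3  3  1  0
2  0  0  2  1  1
1  3  3  3  1  3
2  2  2  1  3  3
step 14: 1  3  0  0  2  2
2  1  2  2  2  3
2  1  3  3  1  0
2  0  0  2  1  1
1  3  3  3  1  3
2  2  2  2  3  3
step 15: 1  3  0  0  2  2
2  1  2  2  2  3
2  1  3  3  1  0
2  0  0  2  1  1
1  3  3  3  1  3
2  2  2  3  3  3
step 16: 1  3  0  0  2  2
2  1  2  2  2  3
2  1  3  3  1  0
2  1  1  3  2  2
2  1  2  2  0  1
3  0  1  3  2  1
step 17: 1  3  0  0  2  2
2  1  2  2  2  3
2  1  3  3  1  0
2  1  1  3  2  2
2  1  2  3  0  1
3  0  2  0  3  1
step 18: 1  3  0  0  2  2
2  1  2  2  2  3
2  1  3  3  1  0
2  1  1  3  2  2
2  1  2  3  0  1
3  0  2  1  3  1

60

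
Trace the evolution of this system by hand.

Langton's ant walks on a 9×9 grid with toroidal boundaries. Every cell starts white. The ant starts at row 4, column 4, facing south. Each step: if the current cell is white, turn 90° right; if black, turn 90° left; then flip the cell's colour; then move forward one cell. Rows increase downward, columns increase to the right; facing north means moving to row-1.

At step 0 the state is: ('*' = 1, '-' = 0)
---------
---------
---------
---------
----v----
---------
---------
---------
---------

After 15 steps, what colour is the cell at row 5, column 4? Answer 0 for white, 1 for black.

[0] ---------
---------
---------
---------
----v----
---------
---------
---------
---------
[1] ---------
---------
---------
---------
---<*----
---------
---------
---------
---------
[2] ---------
---------
---------
---^-----
---**----
---------
---------
---------
---------
[3] ---------
---------
---------
---*>----
---**----
---------
---------
---------
---------
[4] ---------
---------
---------
---**----
---*v----
---------
---------
---------
---------
[5] ---------
---------
---------
---**----
---*->---
---------
---------
---------
---------
[6] ---------
---------
---------
---**----
---*-*---
-----v---
---------
---------
---------
[7] ---------
---------
---------
---**----
---*-*---
----<*---
---------
---------
---------
[8] ---------
---------
---------
---**----
---*^*---
----**---
---------
---------
---------
[9] ---------
---------
---------
---**----
---**>---
----**---
---------
---------
---------
[10] ---------
---------
---------
---**^---
---**----
----**---
---------
---------
---------
[11] ---------
---------
---------
---***>--
---**----
----**---
---------
---------
---------
[12] ---------
---------
---------
---****--
---**-v--
----**---
---------
---------
---------
[13] ---------
---------
---------
---****--
---**<*--
----**---
---------
---------
---------
[14] ---------
---------
---------
---**^*--
---****--
----**---
---------
---------
---------
[15] ---------
---------
---------
---*<-*--
---****--
----**---
---------
---------
---------

1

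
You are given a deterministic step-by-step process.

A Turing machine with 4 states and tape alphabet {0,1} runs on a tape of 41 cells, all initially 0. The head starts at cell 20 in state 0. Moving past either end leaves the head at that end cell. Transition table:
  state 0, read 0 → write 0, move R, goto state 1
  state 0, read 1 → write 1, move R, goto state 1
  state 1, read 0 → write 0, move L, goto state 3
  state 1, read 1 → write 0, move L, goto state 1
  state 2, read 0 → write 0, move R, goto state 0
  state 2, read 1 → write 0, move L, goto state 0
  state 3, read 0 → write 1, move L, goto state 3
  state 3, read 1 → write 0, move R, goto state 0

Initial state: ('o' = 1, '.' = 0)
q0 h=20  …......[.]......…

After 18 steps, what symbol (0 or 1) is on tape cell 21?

0

0) q0 h=20  …......[.]......…
1) q1 h=21  …......[.]......…
2) q3 h=20  …......[.]......…
3) q3 h=19  …......[.]o.....…
4) q3 h=18  …......[.]oo....…
5) q3 h=17  …......[.]ooo...…
6) q3 h=16  …......[.]oooo..…
7) q3 h=15  …......[.]ooooo.…
8) q3 h=14  …......[.]oooooo…
9) q3 h=13  …......[.]oooooo…
10) q3 h=12  …......[.]oooooo…
11) q3 h=11  …......[.]oooooo…
12) q3 h=10  …......[.]oooooo…
13) q3 h= 9  …......[.]oooooo…
14) q3 h= 8  …......[.]oooooo…
15) q3 h= 7  …......[.]oooooo…
16) q3 h= 6  |......[.]oooooo…
17) q3 h= 5  |.....[.]oooooo…
18) q3 h= 4  |....[.]oooooo…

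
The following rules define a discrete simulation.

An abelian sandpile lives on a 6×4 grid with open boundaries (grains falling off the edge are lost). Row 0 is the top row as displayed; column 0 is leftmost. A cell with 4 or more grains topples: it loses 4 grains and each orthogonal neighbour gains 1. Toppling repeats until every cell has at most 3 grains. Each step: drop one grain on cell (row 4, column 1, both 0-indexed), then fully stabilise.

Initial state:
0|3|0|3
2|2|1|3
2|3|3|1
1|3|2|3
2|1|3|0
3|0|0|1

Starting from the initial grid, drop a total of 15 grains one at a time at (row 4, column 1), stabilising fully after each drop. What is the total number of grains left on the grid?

k=0  0|3|0|3
2|2|1|3
2|3|3|1
1|3|2|3
2|1|3|0
3|0|0|1
k=1  0|3|0|3
2|2|1|3
2|3|3|1
1|3|2|3
2|2|3|0
3|0|0|1
k=2  0|3|0|3
2|2|1|3
2|3|3|1
1|3|2|3
2|3|3|0
3|0|0|1
k=3  0|3|0|3
2|3|2|3
3|1|1|3
2|2|2|0
3|2|1|2
3|1|1|1
k=4  0|3|0|3
2|3|2|3
3|1|1|3
2|2|2|0
3|3|1|2
3|1|1|1
k=5  0|3|0|3
2|3|2|3
3|1|1|3
3|3|2|0
1|1|2|2
0|3|1|1
k=6  0|3|0|3
2|3|2|3
3|1|1|3
3|3|2|0
1|2|2|2
0|3|1|1
k=7  0|3|0|3
2|3|2|3
3|1|1|3
3|3|2|0
1|3|2|2
0|3|1|1
k=8  0|3|0|3
3|3|2|3
0|3|1|3
1|1|3|0
3|2|3|2
1|0|2|1
k=9  0|3|0|3
3|3|2|3
0|3|1|3
1|1|3|0
3|3|3|2
1|0|2|1
k=10  0|3|0|3
3|3|2|3
0|3|2|3
2|3|0|1
0|2|1|3
2|1|3|1
k=11  0|3|0|3
3|3|2|3
0|3|2|3
2|3|0|1
0|3|1|3
2|1|3|1
k=12  2|0|1|3
0|2|3|3
2|1|3|3
3|1|1|1
1|1|2|3
2|2|3|1
k=13  2|0|1|3
0|2|3|3
2|1|3|3
3|1|1|1
1|2|2|3
2|2|3|1
k=14  2|0|1|3
0|2|3|3
2|1|3|3
3|1|1|1
1|3|2|3
2|2|3|1
k=15  2|0|1|3
0|2|3|3
2|1|3|3
3|2|1|1
2|0|3|3
2|3|3|1

47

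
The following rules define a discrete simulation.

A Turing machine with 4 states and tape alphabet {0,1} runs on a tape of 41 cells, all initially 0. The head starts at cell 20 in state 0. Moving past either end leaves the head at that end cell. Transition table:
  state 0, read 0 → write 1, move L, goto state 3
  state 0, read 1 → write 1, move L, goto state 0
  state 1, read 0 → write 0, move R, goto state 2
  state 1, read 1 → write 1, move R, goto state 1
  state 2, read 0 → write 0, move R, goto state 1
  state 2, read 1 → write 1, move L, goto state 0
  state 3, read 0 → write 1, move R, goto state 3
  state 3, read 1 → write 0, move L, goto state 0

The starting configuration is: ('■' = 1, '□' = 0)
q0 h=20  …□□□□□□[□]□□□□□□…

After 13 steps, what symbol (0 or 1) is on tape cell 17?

1

[0] q0 h=20  …□□□□□□[□]□□□□□□…
[1] q3 h=19  …□□□□□□[□]■□□□□□…
[2] q3 h=20  …□□□□□■[■]□□□□□□…
[3] q0 h=19  …□□□□□□[■]□□□□□□…
[4] q0 h=18  …□□□□□□[□]■□□□□□…
[5] q3 h=17  …□□□□□□[□]■■□□□□…
[6] q3 h=18  …□□□□□■[■]■□□□□□…
[7] q0 h=17  …□□□□□□[■]□■□□□□…
[8] q0 h=16  …□□□□□□[□]■□■□□□…
[9] q3 h=15  …□□□□□□[□]■■□■□□…
[10] q3 h=16  …□□□□□■[■]■□■□□□…
[11] q0 h=15  …□□□□□□[■]□■□■□□…
[12] q0 h=14  …□□□□□□[□]■□■□■□…
[13] q3 h=13  …□□□□□□[□]■■□■□■…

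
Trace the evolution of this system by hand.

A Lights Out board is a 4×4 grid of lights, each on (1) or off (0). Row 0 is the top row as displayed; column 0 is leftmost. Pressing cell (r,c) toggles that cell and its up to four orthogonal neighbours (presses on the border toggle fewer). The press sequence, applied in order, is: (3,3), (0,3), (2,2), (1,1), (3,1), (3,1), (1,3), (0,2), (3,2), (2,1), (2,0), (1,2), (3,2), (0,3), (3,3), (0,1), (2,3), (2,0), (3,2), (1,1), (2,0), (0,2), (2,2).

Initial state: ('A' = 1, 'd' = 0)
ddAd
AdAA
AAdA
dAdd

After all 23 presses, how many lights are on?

12

step 0: ddAd
AdAA
AAdA
dAdd
step 1: ddAd
AdAA
AAdd
dAAA
step 2: dddA
AdAd
AAdd
dAAA
step 3: dddA
Addd
AdAA
dAdA
step 4: dAdA
dAAd
AAAA
dAdA
step 5: dAdA
dAAd
AdAA
AdAA
step 6: dAdA
dAAd
AAAA
dAdA
step 7: dAdd
dAdA
AAAd
dAdA
step 8: ddAA
dAAA
AAAd
dAdA
step 9: ddAA
dAAA
AAdd
ddAd
step 10: ddAA
ddAA
ddAd
dAAd
step 11: ddAA
AdAA
AAAd
AAAd
step 12: dddA
AAdd
AAdd
AAAd
step 13: dddA
AAdd
AAAd
AddA
step 14: ddAd
AAdA
AAAd
AddA
step 15: ddAd
AAdA
AAAA
AdAd
step 16: AAdd
AddA
AAAA
AdAd
step 17: AAdd
Addd
AAdd
AdAA
step 18: AAdd
dddd
dddd
ddAA
step 19: AAdd
dddd
ddAd
dAdd
step 20: Addd
AAAd
dAAd
dAdd
step 21: Addd
dAAd
AdAd
AAdd
step 22: AAAA
dAdd
AdAd
AAdd
step 23: AAAA
dAAd
AAdA
AAAd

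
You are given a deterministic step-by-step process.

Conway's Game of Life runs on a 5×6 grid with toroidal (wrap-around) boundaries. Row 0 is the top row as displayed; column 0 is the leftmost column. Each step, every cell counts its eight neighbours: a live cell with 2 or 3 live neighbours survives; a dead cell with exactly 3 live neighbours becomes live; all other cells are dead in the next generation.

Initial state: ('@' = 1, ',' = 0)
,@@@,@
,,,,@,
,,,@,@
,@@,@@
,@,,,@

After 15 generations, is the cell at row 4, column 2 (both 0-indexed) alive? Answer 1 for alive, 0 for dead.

1

step 0: ,@@@,@
,,,,@,
,,,@,@
,@@,@@
,@,,,@
step 1: ,@@@,@
@,,,,@
@,@@,@
,@@@,@
,,,,,@
step 2: ,@@,,@
,,,,,,
,,,@,,
,@,@,@
,,,,,@
step 3: @,,,,,
,,@,,,
,,@,@,
@,@,,,
,@,,,@
step 4: @@,,,,
,@,@,,
,,@,,,
@,@@,@
,@,,,@
step 5: ,@,,,,
@@,,,,
@,,,@,
@,@@@@
,,,,@@
step 6: ,@,,,@
@@,,,@
,,@,@,
@@,,,,
,@@,,,
step 7: ,,,,,@
,@@,@@
,,@,,,
@,,@,,
,,@,,,
step 8: @@@@@@
@@@@@@
@,@,@@
,@@@,,
,,,,,,
step 9: ,,,,,,
,,,,,,
,,,,,,
@@@@@@
,,,,,@
step 10: ,,,,,,
,,,,,,
@@@@@@
@@@@@@
,@@@,@
step 11: ,,@,,,
@@@@@@
,,,,,,
,,,,,,
,,,,,@
step 12: ,,@,,,
@@@@@@
@@@@@@
,,,,,,
,,,,,,
step 13: @,@,@@
,,,,,,
,,,,,,
@@@@@@
,,,,,,
step 14: ,,,,,@
,,,,,@
@@@@@@
@@@@@@
,,,,,,
step 15: ,,,,,,
,@@@,,
,,,,,,
,,,,,,
,@@@,,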